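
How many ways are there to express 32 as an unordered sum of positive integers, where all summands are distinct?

A full systematic count gives 390.

390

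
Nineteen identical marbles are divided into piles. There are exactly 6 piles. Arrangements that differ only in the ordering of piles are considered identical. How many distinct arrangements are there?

71

Direct enumeration gives 71 partitions.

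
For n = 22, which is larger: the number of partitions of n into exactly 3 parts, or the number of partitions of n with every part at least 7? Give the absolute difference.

Partitions of 22 into exactly 3 parts: 40.
Partitions of 22 with every part at least 7: 7.
|40 − 7| = 33.

33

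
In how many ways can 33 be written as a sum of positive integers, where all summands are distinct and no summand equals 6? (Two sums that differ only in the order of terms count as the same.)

311

Systematic enumeration (by largest part, then next-largest, …) yields 311.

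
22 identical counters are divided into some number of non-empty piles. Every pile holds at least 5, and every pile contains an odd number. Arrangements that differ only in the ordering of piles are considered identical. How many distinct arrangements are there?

5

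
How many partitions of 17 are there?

297

Direct enumeration gives 297 partitions.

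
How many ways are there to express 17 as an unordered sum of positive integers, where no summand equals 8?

267

Enumerating by decreasing first part gives 267 partitions in all.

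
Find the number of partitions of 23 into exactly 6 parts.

163

Systematic enumeration (by largest part, then next-largest, …) yields 163.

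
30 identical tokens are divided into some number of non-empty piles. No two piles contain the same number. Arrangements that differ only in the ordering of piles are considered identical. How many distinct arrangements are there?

296

Counting exhaustively, 296 partitions satisfy the conditions.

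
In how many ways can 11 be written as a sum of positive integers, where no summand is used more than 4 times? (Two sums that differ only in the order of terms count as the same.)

44

There are too many to list fully; the first 12 (by largest part) are:
11
1+10
2+9
1+1+9
3+8
1+2+8
1+1+1+8
4+7
1+3+7
2+2+7
1+1+2+7
1+1+1+1+7
…and 32 more, for 44 total.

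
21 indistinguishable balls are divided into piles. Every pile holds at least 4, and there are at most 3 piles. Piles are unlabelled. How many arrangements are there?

The partitions of 21 that satisfy the conditions:
21
17,4
16,5
15,6
14,7
13,8
13,4,4
12,9
12,5,4
11,10
11,6,4
11,5,5
10,7,4
10,6,5
9,8,4
9,7,5
9,6,6
8,8,5
8,7,6
7,7,7
That's 20 in total.

20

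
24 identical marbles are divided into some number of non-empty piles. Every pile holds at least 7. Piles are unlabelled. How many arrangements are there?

Enumerating:
24
17+7
16+8
15+9
14+10
13+11
12+12
10+7+7
9+8+7
8+8+8
Counting gives 10.

10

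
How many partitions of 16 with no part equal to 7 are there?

201

There are 201 such partitions.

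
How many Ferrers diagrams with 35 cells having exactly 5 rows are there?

674

Counting exhaustively, 674 partitions satisfy the conditions.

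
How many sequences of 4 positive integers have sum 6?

10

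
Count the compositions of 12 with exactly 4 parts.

165

Equivalently, choose which 3 of the 11 gaps become plus signs: C(11,3) = 165.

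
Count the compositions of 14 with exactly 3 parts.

By stars and bars with positive parts, the count is C(13,2) = 78.

78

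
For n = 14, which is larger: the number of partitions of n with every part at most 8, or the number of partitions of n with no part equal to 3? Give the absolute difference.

Partitions of 14 with every part at most 8: 116.
Partitions of 14 with no part equal to 3: 79.
|116 − 79| = 37.

37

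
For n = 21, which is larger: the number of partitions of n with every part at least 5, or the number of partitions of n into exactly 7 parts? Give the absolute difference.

Partitions of 21 with every part at least 5: 15.
Partitions of 21 into exactly 7 parts: 105.
|15 − 105| = 90.

90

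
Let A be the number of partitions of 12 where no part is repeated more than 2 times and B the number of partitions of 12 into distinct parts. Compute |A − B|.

Partitions of 12 where no part is repeated more than 2 times: 36.
Partitions of 12 into distinct parts: 15.
|36 − 15| = 21.

21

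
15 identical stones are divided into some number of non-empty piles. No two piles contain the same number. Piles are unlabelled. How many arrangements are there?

27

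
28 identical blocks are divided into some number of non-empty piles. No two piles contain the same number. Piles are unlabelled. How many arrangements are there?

222

Enumerating by decreasing first part gives 222 partitions in all.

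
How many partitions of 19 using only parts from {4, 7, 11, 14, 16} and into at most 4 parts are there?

Enumerating:
11 + 4 + 4
7 + 4 + 4 + 4
That's 2 in total.

2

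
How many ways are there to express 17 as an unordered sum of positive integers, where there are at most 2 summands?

Enumerating:
17
1, 16
2, 15
3, 14
4, 13
5, 12
6, 11
7, 10
8, 9
Counting gives 9.

9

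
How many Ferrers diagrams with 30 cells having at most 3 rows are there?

91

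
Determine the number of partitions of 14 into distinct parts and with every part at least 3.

7

Enumerating:
14
11, 3
10, 4
9, 5
8, 6
7, 4, 3
6, 5, 3
That's 7 in total.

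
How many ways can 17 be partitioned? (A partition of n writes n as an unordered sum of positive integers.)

297

Systematic enumeration (by largest part, then next-largest, …) yields 297.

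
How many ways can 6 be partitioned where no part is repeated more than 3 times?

Enumerating:
6
5 + 1
4 + 2
4 + 1 + 1
3 + 3
3 + 2 + 1
3 + 1 + 1 + 1
2 + 2 + 2
2 + 2 + 1 + 1
Counting gives 9.

9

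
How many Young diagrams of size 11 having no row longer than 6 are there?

44

There are too many to list fully; the first 12 (by largest part) are:
6+5
6+4+1
6+3+2
6+3+1+1
6+2+2+1
6+2+1+1+1
6+1+1+1+1+1
5+5+1
5+4+2
5+4+1+1
5+3+3
5+3+2+1
…and 32 more, for 44 total.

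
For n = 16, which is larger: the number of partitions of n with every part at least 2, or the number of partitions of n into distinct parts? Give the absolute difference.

23

Partitions of 16 with every part at least 2: 55.
Partitions of 16 into distinct parts: 32.
|55 − 32| = 23.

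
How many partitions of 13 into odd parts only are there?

18

Listing the qualifying partitions of 13:
13
11, 1, 1
9, 3, 1
9, 1, 1, 1, 1
7, 5, 1
7, 3, 3
7, 3, 1, 1, 1
7, 1, 1, 1, 1, 1, 1
5, 5, 3
5, 5, 1, 1, 1
5, 3, 3, 1, 1
5, 3, 1, 1, 1, 1, 1
5, 1, 1, 1, 1, 1, 1, 1, 1
3, 3, 3, 3, 1
3, 3, 3, 1, 1, 1, 1
3, 3, 1, 1, 1, 1, 1, 1, 1
3, 1, 1, 1, 1, 1, 1, 1, 1, 1, 1
1, 1, 1, 1, 1, 1, 1, 1, 1, 1, 1, 1, 1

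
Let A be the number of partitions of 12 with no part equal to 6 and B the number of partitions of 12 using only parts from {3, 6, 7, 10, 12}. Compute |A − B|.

62

Partitions of 12 with no part equal to 6: 66.
Partitions of 12 using only parts from {3, 6, 7, 10, 12}: 4.
|66 − 4| = 62.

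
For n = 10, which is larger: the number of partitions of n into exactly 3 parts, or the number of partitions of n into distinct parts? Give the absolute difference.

Partitions of 10 into exactly 3 parts: 8.
Partitions of 10 into distinct parts: 10.
|8 − 10| = 2.

2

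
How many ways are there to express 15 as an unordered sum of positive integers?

176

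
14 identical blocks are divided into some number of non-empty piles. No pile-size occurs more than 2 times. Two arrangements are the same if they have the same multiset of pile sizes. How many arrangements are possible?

57

A partial list (first 12 by largest part):
14
13+1
12+2
12+1+1
11+3
11+2+1
10+4
10+3+1
10+2+2
10+2+1+1
9+5
9+4+1
…and 45 more, for 57 total.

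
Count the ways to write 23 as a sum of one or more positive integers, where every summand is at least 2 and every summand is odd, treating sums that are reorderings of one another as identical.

The partitions of 23 that satisfy the conditions:
23
17 + 3 + 3
15 + 5 + 3
13 + 7 + 3
13 + 5 + 5
11 + 9 + 3
11 + 7 + 5
11 + 3 + 3 + 3 + 3
9 + 9 + 5
9 + 7 + 7
9 + 5 + 3 + 3 + 3
7 + 7 + 3 + 3 + 3
7 + 5 + 5 + 3 + 3
5 + 5 + 5 + 5 + 3
5 + 3 + 3 + 3 + 3 + 3 + 3

15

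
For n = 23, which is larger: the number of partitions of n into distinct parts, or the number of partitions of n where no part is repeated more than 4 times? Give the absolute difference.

665

Partitions of 23 into distinct parts: 104.
Partitions of 23 where no part is repeated more than 4 times: 769.
|104 − 769| = 665.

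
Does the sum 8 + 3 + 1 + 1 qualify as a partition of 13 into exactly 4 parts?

Yes

The parts sum to 13, and the condition 'there are exactly 4 summands' holds.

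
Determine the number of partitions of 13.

101

A full systematic count gives 101.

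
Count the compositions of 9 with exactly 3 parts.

Place 2 bars in the 8 internal gaps of a row of 9 dots: C(8,2) = 28.

28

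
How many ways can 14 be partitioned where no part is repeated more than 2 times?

57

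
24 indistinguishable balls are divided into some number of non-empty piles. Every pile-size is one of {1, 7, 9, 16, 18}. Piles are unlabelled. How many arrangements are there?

They are:
18 + 1 + 1 + 1 + 1 + 1 + 1
16 + 7 + 1
16 + 1 + 1 + 1 + 1 + 1 + 1 + 1 + 1
9 + 9 + 1 + 1 + 1 + 1 + 1 + 1
9 + 7 + 7 + 1
9 + 7 + 1 + 1 + 1 + 1 + 1 + 1 + 1 + 1
9 + 1 + 1 + 1 + 1 + 1 + 1 + 1 + 1 + 1 + 1 + 1 + 1 + 1 + 1 + 1
7 + 7 + 7 + 1 + 1 + 1
7 + 7 + 1 + 1 + 1 + 1 + 1 + 1 + 1 + 1 + 1 + 1
7 + 1 + 1 + 1 + 1 + 1 + 1 + 1 + 1 + 1 + 1 + 1 + 1 + 1 + 1 + 1 + 1 + 1
1 + 1 + 1 + 1 + 1 + 1 + 1 + 1 + 1 + 1 + 1 + 1 + 1 + 1 + 1 + 1 + 1 + 1 + 1 + 1 + 1 + 1 + 1 + 1

11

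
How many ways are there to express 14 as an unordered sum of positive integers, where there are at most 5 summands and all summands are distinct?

The partitions of 14 that satisfy the conditions:
14
13+1
12+2
11+3
11+2+1
10+4
10+3+1
9+5
9+4+1
9+3+2
8+6
8+5+1
8+4+2
8+3+2+1
7+6+1
7+5+2
7+4+3
7+4+2+1
6+5+3
6+5+2+1
6+4+3+1
5+4+3+2

22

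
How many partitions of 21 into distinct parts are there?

76

Systematic enumeration (by largest part, then next-largest, …) yields 76.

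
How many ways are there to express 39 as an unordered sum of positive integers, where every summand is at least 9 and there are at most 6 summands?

34

A partial list (first 12 by largest part):
39
30+9
29+10
28+11
27+12
26+13
25+14
24+15
23+16
22+17
21+18
21+9+9
…and 22 more, for 34 total.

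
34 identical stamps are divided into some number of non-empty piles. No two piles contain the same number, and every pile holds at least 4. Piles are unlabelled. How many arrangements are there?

93

Enumerating by decreasing first part gives 93 partitions in all.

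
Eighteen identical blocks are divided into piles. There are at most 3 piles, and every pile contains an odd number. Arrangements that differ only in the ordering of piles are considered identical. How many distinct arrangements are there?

5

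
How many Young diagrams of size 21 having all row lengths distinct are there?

76

Enumerating by decreasing first part gives 76 partitions in all.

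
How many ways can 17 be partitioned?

Counting exhaustively, 297 partitions satisfy the conditions.

297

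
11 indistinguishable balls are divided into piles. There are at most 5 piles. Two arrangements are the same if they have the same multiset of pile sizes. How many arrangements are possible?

37

There are too many to list fully; the first 12 (by largest part) are:
11
10, 1
9, 2
9, 1, 1
8, 3
8, 2, 1
8, 1, 1, 1
7, 4
7, 3, 1
7, 2, 2
7, 2, 1, 1
7, 1, 1, 1, 1
…and 25 more, for 37 total.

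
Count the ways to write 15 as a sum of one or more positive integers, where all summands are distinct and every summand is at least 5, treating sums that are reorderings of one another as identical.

4

Enumerating:
15
5 + 10
6 + 9
7 + 8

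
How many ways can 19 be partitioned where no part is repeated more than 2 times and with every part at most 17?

Direct enumeration gives 161 partitions.

161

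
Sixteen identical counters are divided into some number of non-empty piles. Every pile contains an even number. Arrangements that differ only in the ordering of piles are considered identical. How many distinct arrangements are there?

22

The partitions of 16 that satisfy the conditions:
16
14,2
12,4
12,2,2
10,6
10,4,2
10,2,2,2
8,8
8,6,2
8,4,4
8,4,2,2
8,2,2,2,2
6,6,4
6,6,2,2
6,4,4,2
6,4,2,2,2
6,2,2,2,2,2
4,4,4,4
4,4,4,2,2
4,4,2,2,2,2
4,2,2,2,2,2,2
2,2,2,2,2,2,2,2
That's 22 in total.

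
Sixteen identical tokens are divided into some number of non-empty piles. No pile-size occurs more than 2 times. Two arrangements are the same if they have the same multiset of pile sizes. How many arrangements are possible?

89

There are 89 such partitions.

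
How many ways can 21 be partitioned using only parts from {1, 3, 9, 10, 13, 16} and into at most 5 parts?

They are:
16,3,1,1
13,3,3,1,1
10,10,1
10,9,1,1
9,9,3
9,9,1,1,1
9,3,3,3,3
That's 7 in total.

7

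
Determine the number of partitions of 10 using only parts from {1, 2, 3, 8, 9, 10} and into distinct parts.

Enumerating:
10
1+9
2+8
Counting gives 3.

3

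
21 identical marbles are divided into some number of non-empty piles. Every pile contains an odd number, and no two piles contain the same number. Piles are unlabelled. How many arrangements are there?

8

They are:
21
17+3+1
15+5+1
13+7+1
13+5+3
11+9+1
11+7+3
9+7+5
That's 8 in total.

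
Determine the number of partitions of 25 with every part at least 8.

7

Enumerating:
25
8 + 17
9 + 16
10 + 15
11 + 14
12 + 13
8 + 8 + 9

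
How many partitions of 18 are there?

There are 385 such partitions.

385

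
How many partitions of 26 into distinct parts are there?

165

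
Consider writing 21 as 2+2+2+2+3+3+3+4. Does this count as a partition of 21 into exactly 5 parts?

The parts sum to 21, and the condition 'there are exactly 5 summands' is violated.

No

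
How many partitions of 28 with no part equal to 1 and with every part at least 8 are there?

Enumerating:
28
20 + 8
19 + 9
18 + 10
17 + 11
16 + 12
15 + 13
14 + 14
12 + 8 + 8
11 + 9 + 8
10 + 10 + 8
10 + 9 + 9
That's 12 in total.

12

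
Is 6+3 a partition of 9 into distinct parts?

Yes

The parts sum to 9, and the condition 'all summands are distinct' holds.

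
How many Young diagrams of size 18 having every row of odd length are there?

46

A partial list (first 12 by largest part):
17,1
15,3
15,1,1,1
13,5
13,3,1,1
13,1,1,1,1,1
11,7
11,5,1,1
11,3,3,1
11,3,1,1,1,1
11,1,1,1,1,1,1,1
9,9
…and 34 more, for 46 total.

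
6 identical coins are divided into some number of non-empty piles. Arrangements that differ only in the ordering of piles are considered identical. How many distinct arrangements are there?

11

Enumerating:
6
5,1
4,2
4,1,1
3,3
3,2,1
3,1,1,1
2,2,2
2,2,1,1
2,1,1,1,1
1,1,1,1,1,1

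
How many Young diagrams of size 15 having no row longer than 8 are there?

Enumerating by decreasing first part gives 146 partitions in all.

146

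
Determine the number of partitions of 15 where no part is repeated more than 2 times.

There are too many to list fully; the first 12 (by largest part) are:
15
14 + 1
13 + 2
13 + 1 + 1
12 + 3
12 + 2 + 1
11 + 4
11 + 3 + 1
11 + 2 + 2
11 + 2 + 1 + 1
10 + 5
10 + 4 + 1
…and 58 more, for 70 total.

70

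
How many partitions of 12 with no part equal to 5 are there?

62

There are too many to list fully; the first 12 (by largest part) are:
12
11,1
10,2
10,1,1
9,3
9,2,1
9,1,1,1
8,4
8,3,1
8,2,2
8,2,1,1
8,1,1,1,1
…and 50 more, for 62 total.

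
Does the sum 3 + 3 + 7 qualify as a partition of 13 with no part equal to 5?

Yes

The parts sum to 13, and the condition 'no summand equals 5' holds.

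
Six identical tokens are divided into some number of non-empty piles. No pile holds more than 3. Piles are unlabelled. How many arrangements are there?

Listing the qualifying partitions of 6:
3 + 3
3 + 2 + 1
3 + 1 + 1 + 1
2 + 2 + 2
2 + 2 + 1 + 1
2 + 1 + 1 + 1 + 1
1 + 1 + 1 + 1 + 1 + 1
Counting gives 7.

7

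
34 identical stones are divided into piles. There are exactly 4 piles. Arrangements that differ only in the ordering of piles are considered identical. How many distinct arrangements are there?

297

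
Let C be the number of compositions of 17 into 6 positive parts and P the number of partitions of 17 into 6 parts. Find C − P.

4324

Compositions: C(16,5) = 4368.
Partitions of 17 into exactly 6 parts: 44.
Difference: 4368 − 44 = 4324.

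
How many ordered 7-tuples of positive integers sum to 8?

7

Place 6 bars in the 7 internal gaps of a row of 8 dots: C(7,6) = 7.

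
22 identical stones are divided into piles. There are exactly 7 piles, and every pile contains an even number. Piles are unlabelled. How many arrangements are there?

The partitions of 22 that satisfy the conditions:
10+2+2+2+2+2+2
8+4+2+2+2+2+2
6+6+2+2+2+2+2
6+4+4+2+2+2+2
4+4+4+4+2+2+2

5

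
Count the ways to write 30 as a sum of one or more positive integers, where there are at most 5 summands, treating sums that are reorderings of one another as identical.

Enumerating by decreasing first part gives 674 partitions in all.

674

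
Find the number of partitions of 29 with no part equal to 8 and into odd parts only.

256

A full systematic count gives 256.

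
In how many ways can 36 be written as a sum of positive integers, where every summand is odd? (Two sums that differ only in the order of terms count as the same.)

668

Enumerating by decreasing first part gives 668 partitions in all.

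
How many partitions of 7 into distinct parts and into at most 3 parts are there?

5

They are:
7
6, 1
5, 2
4, 3
4, 2, 1
Counting gives 5.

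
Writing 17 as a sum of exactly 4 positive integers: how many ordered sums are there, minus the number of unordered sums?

521

Ordered (compositions into 4 parts): C(16,3) = 560.
Partitions of 17 into exactly 4 parts: 39.
Difference: 560 − 39 = 521.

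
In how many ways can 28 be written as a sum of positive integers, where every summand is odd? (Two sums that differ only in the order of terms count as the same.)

Systematic enumeration (by largest part, then next-largest, …) yields 222.

222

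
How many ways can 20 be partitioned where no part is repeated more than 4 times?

409

Counting exhaustively, 409 partitions satisfy the conditions.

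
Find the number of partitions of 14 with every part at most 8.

Direct enumeration gives 116 partitions.

116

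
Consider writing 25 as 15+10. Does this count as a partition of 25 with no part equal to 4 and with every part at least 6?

Yes

The parts sum to 25, and the condition 'no summand equals 4' holds; the condition 'every summand is at least 6' holds.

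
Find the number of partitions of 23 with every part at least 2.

253

Enumerating by decreasing first part gives 253 partitions in all.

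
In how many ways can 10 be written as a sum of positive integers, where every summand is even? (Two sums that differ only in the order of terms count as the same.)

7

They are:
10
8+2
6+4
6+2+2
4+4+2
4+2+2+2
2+2+2+2+2
That's 7 in total.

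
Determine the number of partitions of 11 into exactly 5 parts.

Listing the qualifying partitions of 11:
7 + 1 + 1 + 1 + 1
6 + 2 + 1 + 1 + 1
5 + 3 + 1 + 1 + 1
5 + 2 + 2 + 1 + 1
4 + 4 + 1 + 1 + 1
4 + 3 + 2 + 1 + 1
4 + 2 + 2 + 2 + 1
3 + 3 + 3 + 1 + 1
3 + 3 + 2 + 2 + 1
3 + 2 + 2 + 2 + 2
Counting gives 10.

10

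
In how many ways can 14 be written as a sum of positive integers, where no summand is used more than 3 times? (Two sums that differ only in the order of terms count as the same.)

82

A full systematic count gives 82.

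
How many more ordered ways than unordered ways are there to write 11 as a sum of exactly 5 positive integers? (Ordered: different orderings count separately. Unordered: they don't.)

Ordered (compositions into 5 parts): C(10,4) = 210.
Partitions of 11 into exactly 5 parts: 10.
Difference: 210 − 10 = 200.

200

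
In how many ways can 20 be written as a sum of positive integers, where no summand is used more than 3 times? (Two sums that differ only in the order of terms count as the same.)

A full systematic count gives 320.

320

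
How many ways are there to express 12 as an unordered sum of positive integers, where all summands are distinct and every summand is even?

Listing the qualifying partitions of 12:
12
10 + 2
8 + 4
6 + 4 + 2
Counting gives 4.

4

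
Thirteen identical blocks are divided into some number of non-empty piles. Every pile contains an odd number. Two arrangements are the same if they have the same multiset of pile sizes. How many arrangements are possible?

18

The partitions of 13 that satisfy the conditions:
13
11 + 1 + 1
9 + 3 + 1
9 + 1 + 1 + 1 + 1
7 + 5 + 1
7 + 3 + 3
7 + 3 + 1 + 1 + 1
7 + 1 + 1 + 1 + 1 + 1 + 1
5 + 5 + 3
5 + 5 + 1 + 1 + 1
5 + 3 + 3 + 1 + 1
5 + 3 + 1 + 1 + 1 + 1 + 1
5 + 1 + 1 + 1 + 1 + 1 + 1 + 1 + 1
3 + 3 + 3 + 3 + 1
3 + 3 + 3 + 1 + 1 + 1 + 1
3 + 3 + 1 + 1 + 1 + 1 + 1 + 1 + 1
3 + 1 + 1 + 1 + 1 + 1 + 1 + 1 + 1 + 1 + 1
1 + 1 + 1 + 1 + 1 + 1 + 1 + 1 + 1 + 1 + 1 + 1 + 1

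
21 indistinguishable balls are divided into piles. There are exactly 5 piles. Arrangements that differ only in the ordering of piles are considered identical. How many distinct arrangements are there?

101

A full systematic count gives 101.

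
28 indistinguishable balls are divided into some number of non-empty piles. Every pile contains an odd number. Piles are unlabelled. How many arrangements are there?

222

Counting exhaustively, 222 partitions satisfy the conditions.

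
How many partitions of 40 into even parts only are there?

627

Counting exhaustively, 627 partitions satisfy the conditions.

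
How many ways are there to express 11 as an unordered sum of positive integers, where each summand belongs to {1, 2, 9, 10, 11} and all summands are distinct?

Listing the qualifying partitions of 11:
11
10+1
9+2
That's 3 in total.

3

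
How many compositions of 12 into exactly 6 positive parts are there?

462

A composition of 12 into 6 positive parts is chosen by placing 5 dividers among the 11 gaps between 12 units: C(11,5) = 462.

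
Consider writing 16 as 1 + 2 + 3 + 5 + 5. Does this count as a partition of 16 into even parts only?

No

The parts sum to 16, and the condition 'every summand is even' is violated.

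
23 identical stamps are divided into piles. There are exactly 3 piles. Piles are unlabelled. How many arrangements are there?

44

There are too many to list fully; the first 12 (by largest part) are:
21,1,1
20,2,1
19,3,1
19,2,2
18,4,1
18,3,2
17,5,1
17,4,2
17,3,3
16,6,1
16,5,2
16,4,3
…and 32 more, for 44 total.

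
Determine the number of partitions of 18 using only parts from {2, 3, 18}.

They are:
18
3, 3, 3, 3, 3, 3
3, 3, 3, 3, 2, 2, 2
3, 3, 2, 2, 2, 2, 2, 2
2, 2, 2, 2, 2, 2, 2, 2, 2
Counting gives 5.

5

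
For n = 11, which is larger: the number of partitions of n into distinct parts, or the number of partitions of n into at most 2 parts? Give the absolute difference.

Partitions of 11 into distinct parts: 12.
Partitions of 11 into at most 2 parts: 6.
|12 − 6| = 6.

6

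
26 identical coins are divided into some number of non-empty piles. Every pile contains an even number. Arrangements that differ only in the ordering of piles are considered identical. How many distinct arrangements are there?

Enumerating by decreasing first part gives 101 partitions in all.

101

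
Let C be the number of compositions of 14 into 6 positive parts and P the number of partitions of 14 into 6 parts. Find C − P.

1267

Ordered (compositions into 6 parts): C(13,5) = 1287.
Partitions of 14 into exactly 6 parts: 20.
Difference: 1287 − 20 = 1267.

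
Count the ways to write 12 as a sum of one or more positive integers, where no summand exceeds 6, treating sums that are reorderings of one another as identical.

There are too many to list fully; the first 12 (by largest part) are:
6, 6
6, 5, 1
6, 4, 2
6, 4, 1, 1
6, 3, 3
6, 3, 2, 1
6, 3, 1, 1, 1
6, 2, 2, 2
6, 2, 2, 1, 1
6, 2, 1, 1, 1, 1
6, 1, 1, 1, 1, 1, 1
5, 5, 2
…and 46 more, for 58 total.

58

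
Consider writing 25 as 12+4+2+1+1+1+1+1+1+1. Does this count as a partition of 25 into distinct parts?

The parts sum to 25, and the condition 'all summands are distinct' is violated.

No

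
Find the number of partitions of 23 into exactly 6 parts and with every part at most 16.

161

Direct enumeration gives 161 partitions.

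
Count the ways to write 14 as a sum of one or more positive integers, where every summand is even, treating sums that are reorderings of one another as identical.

15

The partitions of 14 that satisfy the conditions:
14
12 + 2
10 + 4
10 + 2 + 2
8 + 6
8 + 4 + 2
8 + 2 + 2 + 2
6 + 6 + 2
6 + 4 + 4
6 + 4 + 2 + 2
6 + 2 + 2 + 2 + 2
4 + 4 + 4 + 2
4 + 4 + 2 + 2 + 2
4 + 2 + 2 + 2 + 2 + 2
2 + 2 + 2 + 2 + 2 + 2 + 2
That's 15 in total.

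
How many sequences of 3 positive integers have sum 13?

By stars and bars with positive parts, the count is C(12,2) = 66.

66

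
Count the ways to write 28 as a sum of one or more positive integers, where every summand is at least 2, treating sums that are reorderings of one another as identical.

Direct enumeration gives 708 partitions.

708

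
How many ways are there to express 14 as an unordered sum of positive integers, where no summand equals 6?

113

Systematic enumeration (by largest part, then next-largest, …) yields 113.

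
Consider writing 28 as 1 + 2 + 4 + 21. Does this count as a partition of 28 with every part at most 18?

The parts sum to 28, and the condition 'no summand exceeds 18' is violated.

No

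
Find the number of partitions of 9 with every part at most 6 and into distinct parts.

5

Listing the qualifying partitions of 9:
6 + 3
6 + 2 + 1
5 + 4
5 + 3 + 1
4 + 3 + 2
That's 5 in total.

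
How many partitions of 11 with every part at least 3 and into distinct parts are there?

They are:
11
8,3
7,4
6,5
Counting gives 4.

4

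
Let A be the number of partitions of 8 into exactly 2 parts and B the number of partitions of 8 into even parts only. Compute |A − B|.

Partitions of 8 into exactly 2 parts: 4.
Partitions of 8 into even parts only: 5.
|4 − 5| = 1.

1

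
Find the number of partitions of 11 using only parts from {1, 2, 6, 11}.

Listing the qualifying partitions of 11:
11
6 + 2 + 2 + 1
6 + 2 + 1 + 1 + 1
6 + 1 + 1 + 1 + 1 + 1
2 + 2 + 2 + 2 + 2 + 1
2 + 2 + 2 + 2 + 1 + 1 + 1
2 + 2 + 2 + 1 + 1 + 1 + 1 + 1
2 + 2 + 1 + 1 + 1 + 1 + 1 + 1 + 1
2 + 1 + 1 + 1 + 1 + 1 + 1 + 1 + 1 + 1
1 + 1 + 1 + 1 + 1 + 1 + 1 + 1 + 1 + 1 + 1
Counting gives 10.

10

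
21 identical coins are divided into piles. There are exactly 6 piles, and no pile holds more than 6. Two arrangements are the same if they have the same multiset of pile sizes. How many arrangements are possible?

32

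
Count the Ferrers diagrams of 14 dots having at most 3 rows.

24

Enumerating:
14
13 + 1
12 + 2
12 + 1 + 1
11 + 3
11 + 2 + 1
10 + 4
10 + 3 + 1
10 + 2 + 2
9 + 5
9 + 4 + 1
9 + 3 + 2
8 + 6
8 + 5 + 1
8 + 4 + 2
8 + 3 + 3
7 + 7
7 + 6 + 1
7 + 5 + 2
7 + 4 + 3
6 + 6 + 2
6 + 5 + 3
6 + 4 + 4
5 + 5 + 4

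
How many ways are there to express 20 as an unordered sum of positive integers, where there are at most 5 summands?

Systematic enumeration (by largest part, then next-largest, …) yields 192.

192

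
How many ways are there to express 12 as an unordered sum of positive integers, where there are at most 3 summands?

Enumerating:
12
11,1
10,2
10,1,1
9,3
9,2,1
8,4
8,3,1
8,2,2
7,5
7,4,1
7,3,2
6,6
6,5,1
6,4,2
6,3,3
5,5,2
5,4,3
4,4,4
Counting gives 19.

19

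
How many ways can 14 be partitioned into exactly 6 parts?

20

Enumerating:
9, 1, 1, 1, 1, 1
8, 2, 1, 1, 1, 1
7, 3, 1, 1, 1, 1
7, 2, 2, 1, 1, 1
6, 4, 1, 1, 1, 1
6, 3, 2, 1, 1, 1
6, 2, 2, 2, 1, 1
5, 5, 1, 1, 1, 1
5, 4, 2, 1, 1, 1
5, 3, 3, 1, 1, 1
5, 3, 2, 2, 1, 1
5, 2, 2, 2, 2, 1
4, 4, 3, 1, 1, 1
4, 4, 2, 2, 1, 1
4, 3, 3, 2, 1, 1
4, 3, 2, 2, 2, 1
4, 2, 2, 2, 2, 2
3, 3, 3, 3, 1, 1
3, 3, 3, 2, 2, 1
3, 3, 2, 2, 2, 2
That's 20 in total.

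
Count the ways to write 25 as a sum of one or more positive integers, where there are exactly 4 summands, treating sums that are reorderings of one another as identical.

120

There are 120 such partitions.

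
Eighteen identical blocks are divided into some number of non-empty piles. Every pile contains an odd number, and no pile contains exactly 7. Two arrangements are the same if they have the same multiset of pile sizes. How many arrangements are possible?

There are too many to list fully; the first 12 (by largest part) are:
17 + 1
15 + 3
15 + 1 + 1 + 1
13 + 5
13 + 3 + 1 + 1
13 + 1 + 1 + 1 + 1 + 1
11 + 5 + 1 + 1
11 + 3 + 3 + 1
11 + 3 + 1 + 1 + 1 + 1
11 + 1 + 1 + 1 + 1 + 1 + 1 + 1
9 + 9
9 + 5 + 3 + 1
…and 22 more, for 34 total.

34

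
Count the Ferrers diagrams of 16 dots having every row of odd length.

32

There are too many to list fully; the first 12 (by largest part) are:
15 + 1
13 + 3
13 + 1 + 1 + 1
11 + 5
11 + 3 + 1 + 1
11 + 1 + 1 + 1 + 1 + 1
9 + 7
9 + 5 + 1 + 1
9 + 3 + 3 + 1
9 + 3 + 1 + 1 + 1 + 1
9 + 1 + 1 + 1 + 1 + 1 + 1 + 1
7 + 7 + 1 + 1
…and 20 more, for 32 total.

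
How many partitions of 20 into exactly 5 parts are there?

Enumerating by decreasing first part gives 84 partitions in all.

84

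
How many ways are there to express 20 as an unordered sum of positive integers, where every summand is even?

42

A partial list (first 12 by largest part):
20
18,2
16,4
16,2,2
14,6
14,4,2
14,2,2,2
12,8
12,6,2
12,4,4
12,4,2,2
12,2,2,2,2
…and 30 more, for 42 total.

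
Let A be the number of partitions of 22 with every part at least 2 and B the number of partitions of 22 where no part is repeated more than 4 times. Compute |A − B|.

Partitions of 22 with every part at least 2: 210.
Partitions of 22 where no part is repeated more than 4 times: 628.
|210 − 628| = 418.

418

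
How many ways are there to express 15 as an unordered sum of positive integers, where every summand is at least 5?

5

They are:
15
10+5
9+6
8+7
5+5+5
Counting gives 5.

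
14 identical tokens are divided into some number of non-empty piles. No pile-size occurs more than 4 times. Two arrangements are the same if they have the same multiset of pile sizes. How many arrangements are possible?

100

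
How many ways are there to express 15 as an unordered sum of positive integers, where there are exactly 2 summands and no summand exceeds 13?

The partitions of 15 that satisfy the conditions:
2+13
3+12
4+11
5+10
6+9
7+8

6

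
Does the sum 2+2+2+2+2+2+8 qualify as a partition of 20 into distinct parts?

No

The parts sum to 20, and the condition 'all summands are distinct' is violated.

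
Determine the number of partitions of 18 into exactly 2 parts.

9

Listing the qualifying partitions of 18:
17,1
16,2
15,3
14,4
13,5
12,6
11,7
10,8
9,9
That's 9 in total.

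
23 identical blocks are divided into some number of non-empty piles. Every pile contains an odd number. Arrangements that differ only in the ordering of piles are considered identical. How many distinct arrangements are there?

104

Counting exhaustively, 104 partitions satisfy the conditions.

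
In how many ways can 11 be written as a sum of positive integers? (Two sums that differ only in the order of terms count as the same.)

A partial list (first 12 by largest part):
11
10, 1
9, 2
9, 1, 1
8, 3
8, 2, 1
8, 1, 1, 1
7, 4
7, 3, 1
7, 2, 2
7, 2, 1, 1
7, 1, 1, 1, 1
…and 44 more, for 56 total.

56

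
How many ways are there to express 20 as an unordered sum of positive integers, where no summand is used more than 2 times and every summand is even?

22

Enumerating:
20
18+2
16+4
16+2+2
14+6
14+4+2
12+8
12+6+2
12+4+4
12+4+2+2
10+10
10+8+2
10+6+4
10+6+2+2
10+4+4+2
8+8+4
8+8+2+2
8+6+6
8+6+4+2
8+4+4+2+2
6+6+4+4
6+6+4+2+2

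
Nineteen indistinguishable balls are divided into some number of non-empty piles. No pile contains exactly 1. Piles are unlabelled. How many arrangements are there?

Systematic enumeration (by largest part, then next-largest, …) yields 105.

105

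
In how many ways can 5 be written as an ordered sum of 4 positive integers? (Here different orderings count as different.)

Place 3 bars in the 4 internal gaps of a row of 5 dots: C(4,3) = 4.

4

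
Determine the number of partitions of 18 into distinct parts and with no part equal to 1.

25

Listing the qualifying partitions of 18:
18
2 + 16
3 + 15
4 + 14
5 + 13
2 + 3 + 13
6 + 12
2 + 4 + 12
7 + 11
2 + 5 + 11
3 + 4 + 11
8 + 10
2 + 6 + 10
3 + 5 + 10
2 + 7 + 9
3 + 6 + 9
4 + 5 + 9
2 + 3 + 4 + 9
3 + 7 + 8
4 + 6 + 8
2 + 3 + 5 + 8
5 + 6 + 7
2 + 3 + 6 + 7
2 + 4 + 5 + 7
3 + 4 + 5 + 6
That's 25 in total.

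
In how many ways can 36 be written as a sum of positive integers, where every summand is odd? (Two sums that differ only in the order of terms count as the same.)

668

Systematic enumeration (by largest part, then next-largest, …) yields 668.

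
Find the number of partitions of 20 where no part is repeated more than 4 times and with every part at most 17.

Enumerating by decreasing first part gives 405 partitions in all.

405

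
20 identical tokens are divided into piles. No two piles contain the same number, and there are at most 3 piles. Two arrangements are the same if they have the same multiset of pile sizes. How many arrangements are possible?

34

There are too many to list fully; the first 12 (by largest part) are:
20
1, 19
2, 18
3, 17
1, 2, 17
4, 16
1, 3, 16
5, 15
1, 4, 15
2, 3, 15
6, 14
1, 5, 14
…and 22 more, for 34 total.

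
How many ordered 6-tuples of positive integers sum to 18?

6188

Equivalently, choose which 5 of the 17 gaps become plus signs: C(17,5) = 6188.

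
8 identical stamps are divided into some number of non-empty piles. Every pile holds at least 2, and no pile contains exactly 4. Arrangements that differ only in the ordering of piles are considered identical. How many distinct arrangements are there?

Enumerating:
8
6,2
5,3
3,3,2
2,2,2,2
Counting gives 5.

5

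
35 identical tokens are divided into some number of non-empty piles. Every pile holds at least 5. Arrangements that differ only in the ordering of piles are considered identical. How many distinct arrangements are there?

Systematic enumeration (by largest part, then next-largest, …) yields 150.

150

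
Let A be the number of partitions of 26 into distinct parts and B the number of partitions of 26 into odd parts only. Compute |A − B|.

0

Partitions of 26 into distinct parts: 165.
Partitions of 26 into odd parts only: 165.
|165 − 165| = 0.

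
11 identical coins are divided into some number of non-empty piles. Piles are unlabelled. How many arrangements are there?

56

There are too many to list fully; the first 12 (by largest part) are:
11
10 + 1
9 + 2
9 + 1 + 1
8 + 3
8 + 2 + 1
8 + 1 + 1 + 1
7 + 4
7 + 3 + 1
7 + 2 + 2
7 + 2 + 1 + 1
7 + 1 + 1 + 1 + 1
…and 44 more, for 56 total.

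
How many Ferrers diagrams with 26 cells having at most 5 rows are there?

427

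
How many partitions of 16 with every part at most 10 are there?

Systematic enumeration (by largest part, then next-largest, …) yields 212.

212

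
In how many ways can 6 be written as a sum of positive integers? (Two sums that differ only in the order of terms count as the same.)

They are:
6
5, 1
4, 2
4, 1, 1
3, 3
3, 2, 1
3, 1, 1, 1
2, 2, 2
2, 2, 1, 1
2, 1, 1, 1, 1
1, 1, 1, 1, 1, 1

11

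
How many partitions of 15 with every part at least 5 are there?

5

Listing the qualifying partitions of 15:
15
10, 5
9, 6
8, 7
5, 5, 5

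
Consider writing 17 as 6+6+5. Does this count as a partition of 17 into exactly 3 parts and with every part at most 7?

Yes

The parts sum to 17, and the condition 'there are exactly 3 summands' holds; the condition 'no summand exceeds 7' holds.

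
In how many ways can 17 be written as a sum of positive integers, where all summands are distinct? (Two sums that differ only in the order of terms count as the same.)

A partial list (first 12 by largest part):
17
16, 1
15, 2
14, 3
14, 2, 1
13, 4
13, 3, 1
12, 5
12, 4, 1
12, 3, 2
11, 6
11, 5, 1
…and 26 more, for 38 total.

38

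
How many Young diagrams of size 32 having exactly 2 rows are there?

16

The partitions of 32 that satisfy the conditions:
31 + 1
30 + 2
29 + 3
28 + 4
27 + 5
26 + 6
25 + 7
24 + 8
23 + 9
22 + 10
21 + 11
20 + 12
19 + 13
18 + 14
17 + 15
16 + 16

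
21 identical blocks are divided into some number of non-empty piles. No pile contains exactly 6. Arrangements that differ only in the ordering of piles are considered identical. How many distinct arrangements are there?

616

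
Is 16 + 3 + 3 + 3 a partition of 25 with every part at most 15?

The parts sum to 25, and the condition 'no summand exceeds 15' is violated.

No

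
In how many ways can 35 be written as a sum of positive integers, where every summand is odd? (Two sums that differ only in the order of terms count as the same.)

585

Counting exhaustively, 585 partitions satisfy the conditions.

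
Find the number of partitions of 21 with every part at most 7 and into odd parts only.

A partial list (first 12 by largest part):
7 + 7 + 7
7 + 7 + 5 + 1 + 1
7 + 7 + 3 + 3 + 1
7 + 7 + 3 + 1 + 1 + 1 + 1
7 + 7 + 1 + 1 + 1 + 1 + 1 + 1 + 1
7 + 5 + 5 + 3 + 1
7 + 5 + 5 + 1 + 1 + 1 + 1
7 + 5 + 3 + 3 + 3
7 + 5 + 3 + 3 + 1 + 1 + 1
7 + 5 + 3 + 1 + 1 + 1 + 1 + 1 + 1
7 + 5 + 1 + 1 + 1 + 1 + 1 + 1 + 1 + 1 + 1
7 + 3 + 3 + 3 + 3 + 1 + 1
…and 26 more, for 38 total.

38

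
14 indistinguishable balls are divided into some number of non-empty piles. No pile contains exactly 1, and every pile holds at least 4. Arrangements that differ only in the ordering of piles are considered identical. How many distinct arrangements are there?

7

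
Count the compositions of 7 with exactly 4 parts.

20

By stars and bars with positive parts, the count is C(6,3) = 20.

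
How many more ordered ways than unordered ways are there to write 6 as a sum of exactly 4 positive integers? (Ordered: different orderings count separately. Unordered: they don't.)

8

Compositions: C(5,3) = 10.
Unordered (partitions into 4 parts): 2.
Difference: 10 − 2 = 8.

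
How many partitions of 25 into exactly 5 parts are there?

Direct enumeration gives 192 partitions.

192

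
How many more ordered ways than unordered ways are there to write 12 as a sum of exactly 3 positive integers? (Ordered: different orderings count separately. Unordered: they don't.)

Compositions: C(11,2) = 55.
Unordered (partitions into 3 parts): 12.
Difference: 55 − 12 = 43.

43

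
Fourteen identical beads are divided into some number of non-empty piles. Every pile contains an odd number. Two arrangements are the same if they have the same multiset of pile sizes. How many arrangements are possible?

22

Listing the qualifying partitions of 14:
13+1
11+3
11+1+1+1
9+5
9+3+1+1
9+1+1+1+1+1
7+7
7+5+1+1
7+3+3+1
7+3+1+1+1+1
7+1+1+1+1+1+1+1
5+5+3+1
5+5+1+1+1+1
5+3+3+3
5+3+3+1+1+1
5+3+1+1+1+1+1+1
5+1+1+1+1+1+1+1+1+1
3+3+3+3+1+1
3+3+3+1+1+1+1+1
3+3+1+1+1+1+1+1+1+1
3+1+1+1+1+1+1+1+1+1+1+1
1+1+1+1+1+1+1+1+1+1+1+1+1+1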